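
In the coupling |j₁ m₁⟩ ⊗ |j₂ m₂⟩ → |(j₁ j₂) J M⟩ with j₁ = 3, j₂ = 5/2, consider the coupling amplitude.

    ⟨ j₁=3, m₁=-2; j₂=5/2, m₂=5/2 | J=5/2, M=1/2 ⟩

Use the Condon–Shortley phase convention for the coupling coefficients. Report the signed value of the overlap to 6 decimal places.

−√(5/14) ≈ -0.597614

j₁+j₂−J=3  J+j₁−j₂=3  J−j₁+j₂=2  j₁+j₂+J+1=9
(j₁±m₁, j₂±m₂, J±M) = (1,5,5,0,3,2)
P² = 1440/7
sum k=3..3:
  [3] −1/24 = -1/24
S = -1/24
C² = P²·S² = 5/14 ; C = -0.597614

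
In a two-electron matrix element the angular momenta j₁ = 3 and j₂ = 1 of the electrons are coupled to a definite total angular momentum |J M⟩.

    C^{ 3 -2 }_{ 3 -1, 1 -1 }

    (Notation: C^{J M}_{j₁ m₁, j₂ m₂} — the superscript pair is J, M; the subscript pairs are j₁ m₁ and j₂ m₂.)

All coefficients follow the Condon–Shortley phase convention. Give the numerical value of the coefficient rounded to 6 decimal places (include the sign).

+0.645497  (= +√(5/12))

√[7·1!5!1!/8! · 2!4!0!2!1!5!] = √(240)
  +(−1)^0/∏(0,1,4,0,1,1)! = 1/24  (running 1/24)
⟨..|..⟩ = √(240)·(1/24) = +0.645497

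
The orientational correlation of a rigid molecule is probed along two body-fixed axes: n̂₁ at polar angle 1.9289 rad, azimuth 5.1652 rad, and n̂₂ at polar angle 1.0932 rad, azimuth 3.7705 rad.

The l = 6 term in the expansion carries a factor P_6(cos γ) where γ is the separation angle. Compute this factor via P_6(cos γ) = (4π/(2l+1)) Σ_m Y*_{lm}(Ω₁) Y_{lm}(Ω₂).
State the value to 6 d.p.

-0.310947

Expand P_6 via completeness: Σ_{m} conj(Y_{6,m}) at Ω₁ times Y_{6,m} at Ω₂ —
  term(m=-6) = (-0.038009, 0.067283)   from Y*(Ω₁)=(0.297054, -0.134344), Y(Ω₂)=(-0.191267, 0.139999)
  term(m=-5) = (-0.138490, -0.114374)   from Y*(Ω₁)=(-0.325092, -0.270096), Y(Ω₂)=(0.424962, -0.001251)
  term(m=-4) = (0.021597, -0.018353)   from Y*(Ω₁)=(-0.022967, 0.093671), Y(Ω₂)=(-0.238148, -0.172169)
  term(m=-3) = (0.022097, 0.037862)   from Y*(Ω₁)=(-0.302275, 0.065175), Y(Ω₂)=(-0.044048, -0.134755)
  term(m=-2) = (-0.065341, 0.024014)   from Y*(Ω₁)=(0.125763, 0.160324), Y(Ω₂)=(-0.105189, 0.325039)
  term(m=-1) = (-0.000973, -0.005470)   from Y*(Ω₁)=(-0.107240, 0.220421), Y(Ω₂)=(-0.018331, 0.013334)
  term(m=+0) = (0.076560, 0.000000)   from Y*(Ω₁)=(0.227165, -0.000000), Y(Ω₂)=(0.337023, 0.000000)
  term(m=+1) = (-0.000973, 0.005470)   from Y*(Ω₁)=(0.107240, 0.220421), Y(Ω₂)=(0.018331, 0.013334)
  term(m=+2) = (-0.065341, -0.024014)   from Y*(Ω₁)=(0.125763, -0.160324), Y(Ω₂)=(-0.105189, -0.325039)
  term(m=+3) = (0.022097, -0.037862)   from Y*(Ω₁)=(0.302275, 0.065175), Y(Ω₂)=(0.044048, -0.134755)
  term(m=+4) = (0.021597, 0.018353)   from Y*(Ω₁)=(-0.022967, -0.093671), Y(Ω₂)=(-0.238148, 0.172169)
  term(m=+5) = (-0.138490, 0.114374)   from Y*(Ω₁)=(0.325092, -0.270096), Y(Ω₂)=(-0.424962, -0.001251)
  term(m=+6) = (-0.038009, -0.067283)   from Y*(Ω₁)=(0.297054, 0.134344), Y(Ω₂)=(-0.191267, -0.139999)
Total Σ_m = (-0.321677, 0.000000). Multiply by 0.966644: (-0.310947, 0.000000). P_6(cos γ) = -0.310947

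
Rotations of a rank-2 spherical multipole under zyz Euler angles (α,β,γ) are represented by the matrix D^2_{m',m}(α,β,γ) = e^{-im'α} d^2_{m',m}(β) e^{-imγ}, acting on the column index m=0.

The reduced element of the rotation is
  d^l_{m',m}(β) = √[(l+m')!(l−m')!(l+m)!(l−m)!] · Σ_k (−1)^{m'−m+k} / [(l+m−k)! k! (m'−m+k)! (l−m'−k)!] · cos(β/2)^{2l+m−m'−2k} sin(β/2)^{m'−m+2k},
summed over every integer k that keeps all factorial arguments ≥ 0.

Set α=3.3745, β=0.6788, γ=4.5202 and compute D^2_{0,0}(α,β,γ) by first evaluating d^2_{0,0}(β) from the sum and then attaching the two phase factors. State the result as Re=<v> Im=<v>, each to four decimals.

Re=0.4087 Im=0.0000

D^2_{0,0}(3.3745,0.6788,4.5202) = e^{-i·0·3.3745}·d^2_{0,0}(0.6788)·e^{-i·0·4.5202}. Compute d first:
Half-angle: c=0.942955, s=0.332921. N=√(2·2·2·2)=4.000000
Admissible k: 0..2 (factorial args all ≥0)
  k=0: (−1)^0·4.0000/(4)·0.9430^4·0.3329^0 = +0.790611
  k=1: (−1)^1·4.0000/(1)·0.9430^2·0.3329^2 = -0.394208
  k=2: (−1)^2·4.0000/(4)·0.9430^0·0.3329^4 = +0.012285
d^2_{0,0}(0.6788) = +0.790611 -0.394208 +0.012285 = +0.408689
D = (+1.000000+0.000000i)·(+0.408689)·(+1.000000+0.000000i) = +0.408689+0.000000i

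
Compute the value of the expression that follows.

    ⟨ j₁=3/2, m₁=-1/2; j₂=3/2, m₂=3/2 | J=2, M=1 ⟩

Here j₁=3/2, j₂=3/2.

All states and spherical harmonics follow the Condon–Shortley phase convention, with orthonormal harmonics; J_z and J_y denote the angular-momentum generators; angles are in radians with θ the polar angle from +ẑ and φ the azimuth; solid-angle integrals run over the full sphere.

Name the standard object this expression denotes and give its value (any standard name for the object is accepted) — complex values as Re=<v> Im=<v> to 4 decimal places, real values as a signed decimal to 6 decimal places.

This is a Clebsch–Gordan (vector-coupling) coefficient.
j₁+j₂−J=1  J+j₁−j₂=2  J−j₁+j₂=2  j₁+j₂+J+1=6
(j₁±m₁, j₂±m₂, J±M) = (1,2,3,0,3,1)
P² = 2
sum k=1..1:
  [1] −1/2 = -1/2
S = -1/2
C² = P²·S² = 1/2 ; C = -0.707107

Clebsch–Gordan coefficient, −√(1/2) ≈ -0.707107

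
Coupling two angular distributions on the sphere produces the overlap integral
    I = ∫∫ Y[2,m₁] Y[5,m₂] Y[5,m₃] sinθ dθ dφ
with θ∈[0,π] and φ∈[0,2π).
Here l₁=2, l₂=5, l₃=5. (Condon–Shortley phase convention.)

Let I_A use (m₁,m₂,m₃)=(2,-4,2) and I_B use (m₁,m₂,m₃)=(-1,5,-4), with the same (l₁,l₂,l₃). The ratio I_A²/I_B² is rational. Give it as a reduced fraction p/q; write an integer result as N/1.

Same 2,5,5: normalisation and zero-m 3j drop out of the ratio.
A: Δ: 2! 2! 8! / 13! → 1/38610; sum: t=0:+1/20160 = 1/20160; 3j²(2 5 5; 2 -4 2) = Δ·Π!·Σ² = 12/715  (sign -1)
B: Δ: 2! 2! 8! / 13! → 1/38610; sum: t=2:+1/80640 = 1/80640; 3j²(2 5 5; -1 5 -4) = Δ·Π!·Σ² = 9/286  (sign -1)
I_A²/I_B² = (12/715)/(9/286) = 8/15

8/15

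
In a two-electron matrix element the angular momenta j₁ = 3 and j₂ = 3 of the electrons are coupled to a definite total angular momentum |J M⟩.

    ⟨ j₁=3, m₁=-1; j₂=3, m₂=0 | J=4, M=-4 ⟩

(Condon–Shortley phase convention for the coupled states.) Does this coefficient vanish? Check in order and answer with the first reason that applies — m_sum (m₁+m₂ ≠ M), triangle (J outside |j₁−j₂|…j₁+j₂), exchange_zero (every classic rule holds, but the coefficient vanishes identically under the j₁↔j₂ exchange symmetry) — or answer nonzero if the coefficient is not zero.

m_sum

m-sum: m₁+m₂ = -1+0 = -1, M = -4  ✗ ⇒ coefficient is 0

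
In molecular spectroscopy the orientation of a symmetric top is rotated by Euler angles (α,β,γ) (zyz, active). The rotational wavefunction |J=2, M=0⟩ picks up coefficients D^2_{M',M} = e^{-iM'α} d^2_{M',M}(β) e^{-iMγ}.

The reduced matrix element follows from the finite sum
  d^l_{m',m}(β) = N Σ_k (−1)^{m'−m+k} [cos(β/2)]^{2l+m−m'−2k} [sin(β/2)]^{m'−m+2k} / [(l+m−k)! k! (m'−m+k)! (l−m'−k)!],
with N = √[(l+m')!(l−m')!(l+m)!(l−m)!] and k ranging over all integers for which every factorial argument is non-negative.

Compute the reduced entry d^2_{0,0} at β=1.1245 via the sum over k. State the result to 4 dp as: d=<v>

d^2_{0,0}(β=1.1245) via the finite sum:
Half-angle: c=0.846058, s=0.533091. N=√(2·2·2·2)=4.000000
Admissible k: 0..2 (factorial args all ≥0)
  k=0: (−1)^0·4.0000/(4)·0.8461^4·0.5331^0 = +0.512389
  k=1: (−1)^1·4.0000/(1)·0.8461^2·0.5331^2 = -0.813698
  k=2: (−1)^2·4.0000/(4)·0.8461^0·0.5331^4 = +0.080762
d^2_{0,0}(1.1245) = +0.512389 -0.813698 +0.080762 = -0.220546

d=-0.2205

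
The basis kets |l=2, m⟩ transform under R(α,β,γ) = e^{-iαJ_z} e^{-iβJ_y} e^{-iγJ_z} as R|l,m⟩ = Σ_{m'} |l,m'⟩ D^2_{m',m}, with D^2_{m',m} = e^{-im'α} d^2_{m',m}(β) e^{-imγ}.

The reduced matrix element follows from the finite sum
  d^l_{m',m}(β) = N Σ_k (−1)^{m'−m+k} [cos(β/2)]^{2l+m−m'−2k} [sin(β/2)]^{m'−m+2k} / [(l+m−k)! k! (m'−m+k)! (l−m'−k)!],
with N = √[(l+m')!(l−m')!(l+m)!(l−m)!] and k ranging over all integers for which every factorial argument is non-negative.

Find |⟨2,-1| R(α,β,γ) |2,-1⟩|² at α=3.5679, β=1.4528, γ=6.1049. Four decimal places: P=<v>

D^2_{-1,-1}(3.5679,1.4528,6.1049) = e^{-i·-1·3.5679}·d^2_{-1,-1}(1.4528)·e^{-i·-1·6.1049}. Compute d first:
With c≡cos(β/2)=0.747570 and s≡sin(β/2)=0.664183, N=[1·6·1·6]^{1/2}=6.000000
k: max(0,(-1)−(-1))=0 … min(2+(-1),2−(-1))=1
  k=0: (−1)^0·6.0000/(6)·0.7476^4·0.6642^0 = +0.312326
  k=1: (−1)^1·6.0000/(2)·0.7476^2·0.6642^2 = -0.739606
d^2_{-1,-1}(1.4528) = +0.312326 -0.739606 = -0.427280
|D^2_{-1,-1}|² = |d^2_{-1,-1}(β)|² = (-0.427280)² = 0.182568 (the z-rotation phases have unit modulus)

P=0.1826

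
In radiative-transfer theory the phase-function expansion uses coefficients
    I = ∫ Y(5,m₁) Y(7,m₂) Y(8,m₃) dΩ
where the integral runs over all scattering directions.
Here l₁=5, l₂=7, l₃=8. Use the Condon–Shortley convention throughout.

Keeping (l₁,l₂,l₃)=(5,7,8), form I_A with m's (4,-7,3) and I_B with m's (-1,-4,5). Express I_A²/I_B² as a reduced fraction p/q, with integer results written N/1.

Same 5,7,8: normalisation and zero-m 3j drop out of the ratio.
A: Δ: 4! 6! 10! / 21! → 1/814773960; sum: t=0:+1/10450944000 = 1/10450944000; 3j²(5 7 8; 4 -7 3) = Δ·Π!·Σ² = 11/6460  (sign -1)
B: Δ: 4! 6! 10! / 21! → 1/814773960; sum: t=0:+1/522547200 t=1:−1/58060800 t=2:+1/69672960 t=3:−1/783820800 = -1/447897600; 3j²(5 7 8; -1 -4 5) = Δ·Π!·Σ² = 11/11628  (sign +1)
I_A²/I_B² = (11/6460)/(11/11628) = 9/5

9/5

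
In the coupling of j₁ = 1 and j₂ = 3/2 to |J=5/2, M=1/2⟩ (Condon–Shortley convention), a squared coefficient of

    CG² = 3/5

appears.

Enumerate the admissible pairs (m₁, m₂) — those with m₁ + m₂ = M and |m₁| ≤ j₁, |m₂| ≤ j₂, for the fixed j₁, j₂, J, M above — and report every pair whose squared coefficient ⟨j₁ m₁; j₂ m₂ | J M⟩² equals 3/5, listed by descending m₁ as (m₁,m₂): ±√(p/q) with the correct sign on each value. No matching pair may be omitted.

(0,1/2): +√(3/5)

Admissible pairs with m₁+m₂ = M = 1/2: (-1,3/2), (0,1/2), (1,-1/2)
  (m₁,m₂)=(1,-1/2): CG² = 3/10, CG = +√(3/10)
  (m₁,m₂)=(0,1/2): CG² = 3/5, CG = +√(3/5)   ← matches the target
  (m₁,m₂)=(-1,3/2): CG² = 1/10, CG = +√(1/10)
Pairs with CG² = 3/5: (0,1/2): +√(3/5)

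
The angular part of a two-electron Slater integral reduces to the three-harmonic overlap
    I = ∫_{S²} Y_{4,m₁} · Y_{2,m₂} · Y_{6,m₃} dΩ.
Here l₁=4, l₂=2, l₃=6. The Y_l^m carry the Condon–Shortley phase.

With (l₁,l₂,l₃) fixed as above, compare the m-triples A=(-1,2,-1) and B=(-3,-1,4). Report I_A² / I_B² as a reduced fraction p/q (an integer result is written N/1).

7/48

Same 4,2,6: normalisation and zero-m 3j drop out of the ratio.
A: Δ: 0! 8! 4! / 13! → 1/6435; sum: t=0:+1/17280 = 1/17280; 3j²(4 2 6; -1 2 -1) = Δ·Π!·Σ² = 7/1287  (sign -1)
B: Δ: 0! 8! 4! / 13! → 1/6435; sum: t=0:+1/30240 = 1/30240; 3j²(4 2 6; -3 -1 4) = Δ·Π!·Σ² = 16/429  (sign +1)
I_A²/I_B² = (7/1287)/(16/429) = 7/48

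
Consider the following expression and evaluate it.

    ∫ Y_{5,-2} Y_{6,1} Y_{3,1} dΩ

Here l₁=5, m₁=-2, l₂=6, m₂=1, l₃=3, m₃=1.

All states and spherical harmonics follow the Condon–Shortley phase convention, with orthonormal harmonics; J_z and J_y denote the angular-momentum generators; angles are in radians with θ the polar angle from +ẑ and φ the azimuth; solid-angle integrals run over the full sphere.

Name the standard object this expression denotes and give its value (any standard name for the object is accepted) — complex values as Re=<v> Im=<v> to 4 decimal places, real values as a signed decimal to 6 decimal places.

Gaunt coefficient, +0.080575

This is a Gaunt coefficient — the integral of a triple product of spherical harmonics over the sphere.
Rules hold: Σm=0, L=14 even, 1≤3≤11.
N = 11·13·7 = 1001
Δ = 8!·2!·4!/15! = 1/675675
Racah Σ t=3..5: t=3:−1/8640 t=4:+1/2304 t=5:−1/8640 = 7/34560
⇒ 3j(5 6 3; 0 0 0)² = 7/429, sgn -1
Racah Σ t=5..7: t=5:−1/5760 t=6:+1/8640 t=7:−1/241920 = -1/16128
⇒ 3j(5 6 3; -2 1 1)² = 5/1001, sgn -1
4πI² = N·(3j₀)²·(3jₘ)² = 35/429
I = +1·√(0.0815851/4π) = 0.08057502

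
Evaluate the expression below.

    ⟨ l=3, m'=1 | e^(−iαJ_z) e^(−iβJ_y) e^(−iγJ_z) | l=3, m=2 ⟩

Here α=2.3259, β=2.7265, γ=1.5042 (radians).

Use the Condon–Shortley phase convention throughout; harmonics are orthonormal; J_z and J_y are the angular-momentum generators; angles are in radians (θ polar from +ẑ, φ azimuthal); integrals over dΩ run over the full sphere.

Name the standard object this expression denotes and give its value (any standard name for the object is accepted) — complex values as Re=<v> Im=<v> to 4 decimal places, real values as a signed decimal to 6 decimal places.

Wigner D-matrix element, Re=-0.0295 Im=-0.0412

This is a Wigner D-matrix element — the rotation-matrix element ⟨l m'| R(α,β,γ) |l m⟩ in the angular-momentum basis.
Split into d^3_{1,2}(β=2.7265) × two z-phases.
Half-angle: c=0.206060, s=0.978539. N=√(24·2·120·1)=75.894664
k∈{1,2} keeps every argument non-negative
  k=1: (−1)^0·75.8947/(24)·0.2061^5·0.9785^1 = +0.001150
  k=2: (−1)^1·75.8947/(12)·0.2061^3·0.9785^3 = -0.051849
d^3_{1,2}(2.7265) = +0.001150 -0.051849 = -0.050700
Attach z-rotation phases: D = e^{-i(1)(2.3259)}·(-0.050700)·e^{-i(2)(1.5042)} = -0.029537-0.041207i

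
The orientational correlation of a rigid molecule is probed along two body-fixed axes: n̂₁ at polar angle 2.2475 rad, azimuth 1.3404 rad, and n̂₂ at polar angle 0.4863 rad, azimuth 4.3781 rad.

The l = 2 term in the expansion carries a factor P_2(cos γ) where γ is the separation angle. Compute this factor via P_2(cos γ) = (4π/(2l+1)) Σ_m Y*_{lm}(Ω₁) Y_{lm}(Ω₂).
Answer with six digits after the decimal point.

Term-by-term m-sum for l=2 (normalisation 4π/5 = 2.513274):
  m=-2: (-0.210304, 0.104403) × (-0.066207, -0.052299) = (0.019384, 0.004087)  (running Σ = (0.019384, 0.004087))
  m=-1: (-0.086135, -0.367216) × (-0.104728, 0.301529) = (0.119747, 0.012486)  (running Σ = (0.139131, 0.016572))
  m=0: (0.055660, -0.000000) × (0.424116, 0.000000) = (0.023606, 0.000000)  (running Σ = (0.162737, 0.016572))
  m=1: (0.086135, -0.367216) × (0.104728, 0.301529) = (0.119747, -0.012486)  (running Σ = (0.282484, 0.004087))
  m=2: (-0.210304, -0.104403) × (-0.066207, 0.052299) = (0.019384, -0.004087)  (running Σ = (0.301868, -0.000000))
Accumulated sum (0.301868, -0.000000); after 4π/(2l+1) scaling, (0.758677, -0.000000) ⇒ P_2 = 0.758677

0.758677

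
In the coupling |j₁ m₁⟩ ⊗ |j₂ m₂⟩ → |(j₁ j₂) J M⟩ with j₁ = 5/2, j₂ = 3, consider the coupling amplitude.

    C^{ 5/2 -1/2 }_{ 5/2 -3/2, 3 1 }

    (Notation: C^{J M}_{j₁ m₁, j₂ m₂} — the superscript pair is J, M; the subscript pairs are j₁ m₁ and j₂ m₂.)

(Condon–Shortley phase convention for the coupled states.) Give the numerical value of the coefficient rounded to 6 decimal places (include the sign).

+0.169031  (= +√(1/35))

√[6·3!2!3!/9! · 1!4!4!2!2!3!] = √(576/35)
  +(−1)^2/∏(2,1,2,2,0,1)! = 1/8  (running 1/8)
  +(−1)^3/∏(3,0,1,1,1,2)! = -1/12  (running 1/24)
⟨..|..⟩ = √(576/35)·(1/24) = +0.169031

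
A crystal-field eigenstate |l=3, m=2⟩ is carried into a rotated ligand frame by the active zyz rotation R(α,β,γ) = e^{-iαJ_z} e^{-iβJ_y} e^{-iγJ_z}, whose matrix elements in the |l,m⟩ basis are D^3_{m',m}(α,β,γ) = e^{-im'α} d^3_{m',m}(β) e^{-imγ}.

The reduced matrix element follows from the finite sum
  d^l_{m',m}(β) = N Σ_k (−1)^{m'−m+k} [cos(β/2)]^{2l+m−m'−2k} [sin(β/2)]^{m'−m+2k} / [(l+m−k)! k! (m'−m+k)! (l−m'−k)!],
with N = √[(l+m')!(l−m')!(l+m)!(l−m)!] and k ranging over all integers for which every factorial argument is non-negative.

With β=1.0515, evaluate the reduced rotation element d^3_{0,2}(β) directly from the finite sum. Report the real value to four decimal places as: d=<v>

d=0.5122

d^3_{0,2}(β=1.0515) via the finite sum:
Half-angle: c=0.864948, s=0.501862. N=√(6·6·120·1)=65.726707
Admissible k: 2..3 (factorial args all ≥0)
  k=2: (−1)^0·65.7267/(12)·0.8649^4·0.5019^2 = +0.772127
  k=3: (−1)^1·65.7267/(12)·0.8649^2·0.5019^4 = -0.259942
d^3_{0,2}(1.0515) = +0.772127 -0.259942 = +0.512184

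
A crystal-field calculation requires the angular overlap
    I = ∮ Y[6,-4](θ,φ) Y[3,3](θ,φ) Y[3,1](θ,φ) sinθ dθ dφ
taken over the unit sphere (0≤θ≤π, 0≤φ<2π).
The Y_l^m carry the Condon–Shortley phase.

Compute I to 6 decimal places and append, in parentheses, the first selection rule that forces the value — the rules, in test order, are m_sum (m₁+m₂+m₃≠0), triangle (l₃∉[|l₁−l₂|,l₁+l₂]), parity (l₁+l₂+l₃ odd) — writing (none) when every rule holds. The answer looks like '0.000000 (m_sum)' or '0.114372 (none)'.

0.171787 (none)

Rules hold: Σm=0, L=12 even, 3≤3≤9.
N = 13·7·7 = 637
Δ = 6!·6!·0!/13! = 1/12012
Racah Σ t=3..3: t=3:−1/1296 = -1/1296
⇒ 3j(6 3 3; 0 0 0)² = 100/3003, sgn +1
Racah Σ t=6..6: t=6:+1/34560 = 1/34560
⇒ 3j(6 3 3; -4 3 1)² = 5/286, sgn +1
4πI² = N·(3j₀)²·(3jₘ)² = 1750/4719
I = +1·√(0.370841/4π) = 0.17178653
No selection rule forces the value: the integral is nonzero (none).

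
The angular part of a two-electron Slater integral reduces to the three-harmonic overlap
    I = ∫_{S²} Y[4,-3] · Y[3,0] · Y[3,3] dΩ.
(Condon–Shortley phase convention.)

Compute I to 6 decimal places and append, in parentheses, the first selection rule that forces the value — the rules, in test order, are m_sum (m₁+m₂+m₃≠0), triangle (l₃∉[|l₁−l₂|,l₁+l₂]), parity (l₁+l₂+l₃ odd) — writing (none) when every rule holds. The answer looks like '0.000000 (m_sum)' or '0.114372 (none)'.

0.203551 (none)

Rules hold: Σm=0, L=10 even, 1≤3≤7.
N = 9·7·7 = 441
Δ = 4!·4!·2!/11! = 1/34650
Racah Σ t=1..3: t=1:−1/72 t=2:+1/16 t=3:−1/72 = 5/144
⇒ 3j(4 3 3; 0 0 0)² = 2/77, sgn -1
Racah Σ t=3..3: t=3:−1/288 = -1/288
⇒ 3j(4 3 3; -3 0 3)² = 1/22, sgn -1
4πI² = N·(3j₀)²·(3jₘ)² = 63/121
I = +1·√(0.520661/4π) = 0.20355073
No selection rule forces the value: the integral is nonzero (none).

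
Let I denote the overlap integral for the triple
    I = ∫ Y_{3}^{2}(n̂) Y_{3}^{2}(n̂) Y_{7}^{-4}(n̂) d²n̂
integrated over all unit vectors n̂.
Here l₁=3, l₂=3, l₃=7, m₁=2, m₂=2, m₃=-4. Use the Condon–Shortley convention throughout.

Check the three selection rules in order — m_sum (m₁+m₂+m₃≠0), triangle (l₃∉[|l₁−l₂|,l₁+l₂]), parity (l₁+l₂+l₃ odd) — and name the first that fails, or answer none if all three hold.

azimuthal sum: 2 + 2 − 4 = 0  ✓
l₃ must lie in [0,6]; have l₃=7  ✗
L = 3 + 3 + 7 = 13 (odd)

triangle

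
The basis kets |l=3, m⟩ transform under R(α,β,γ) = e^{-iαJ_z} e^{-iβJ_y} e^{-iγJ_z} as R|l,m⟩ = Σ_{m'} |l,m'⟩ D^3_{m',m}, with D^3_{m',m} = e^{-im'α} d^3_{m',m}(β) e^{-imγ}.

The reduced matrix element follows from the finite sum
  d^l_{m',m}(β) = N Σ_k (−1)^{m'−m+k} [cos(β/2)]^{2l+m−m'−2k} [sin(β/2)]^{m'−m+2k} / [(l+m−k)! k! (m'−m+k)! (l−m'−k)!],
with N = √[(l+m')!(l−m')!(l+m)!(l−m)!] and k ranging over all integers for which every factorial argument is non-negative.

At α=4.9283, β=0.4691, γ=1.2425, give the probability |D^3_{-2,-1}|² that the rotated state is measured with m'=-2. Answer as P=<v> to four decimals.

First d^3_{-2,-1}(β=0.4691), then the phase factors e^{-i(-2)α} and e^{-i(-1)γ}:
Half-angle: c=0.972619, s=0.232405. N=√(1·120·2·24)=75.894664
k: max(0,(-1)−(-2))=1 … min(3+(-1),3−(-2))=2
  k=1: (−1)^0·75.8947/(24)·0.9726^5·0.2324^1 = +0.639676
  k=2: (−1)^1·75.8947/(12)·0.9726^3·0.2324^3 = -0.073046
d^3_{-2,-1}(0.4691) = +0.639676 -0.073046 = +0.566630
|D^3_{-2,-1}|² = |d^3_{-2,-1}(β)|² = (+0.566630)² = 0.321069 (the z-rotation phases have unit modulus)

P=0.3211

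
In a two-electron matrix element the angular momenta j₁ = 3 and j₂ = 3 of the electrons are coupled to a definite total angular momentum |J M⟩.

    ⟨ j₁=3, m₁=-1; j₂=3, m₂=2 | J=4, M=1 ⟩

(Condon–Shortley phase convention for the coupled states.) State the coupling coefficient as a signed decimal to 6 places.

+0.455842

√[9·2!4!4!/11! · 2!4!5!1!5!3!] = √(82944/77)
  +(−1)^1/∏(1,1,3,4,1,0)! = -1/144  (running -1/144)
  +(−1)^2/∏(2,0,2,3,2,1)! = 1/48  (running 1/72)
⟨..|..⟩ = √(82944/77)·(1/72) = +0.455842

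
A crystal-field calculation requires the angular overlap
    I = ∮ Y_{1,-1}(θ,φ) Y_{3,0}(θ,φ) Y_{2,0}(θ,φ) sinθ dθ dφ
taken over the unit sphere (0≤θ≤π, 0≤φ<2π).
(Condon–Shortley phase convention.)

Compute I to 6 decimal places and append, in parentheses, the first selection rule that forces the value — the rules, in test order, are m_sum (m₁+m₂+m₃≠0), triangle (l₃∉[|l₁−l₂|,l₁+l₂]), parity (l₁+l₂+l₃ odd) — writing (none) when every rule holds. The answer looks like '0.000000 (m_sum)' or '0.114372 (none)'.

-1 + 0 + 0 = -1 ≠ 0: azimuthal integral kills it; I = 0

0.000000 (m_sum)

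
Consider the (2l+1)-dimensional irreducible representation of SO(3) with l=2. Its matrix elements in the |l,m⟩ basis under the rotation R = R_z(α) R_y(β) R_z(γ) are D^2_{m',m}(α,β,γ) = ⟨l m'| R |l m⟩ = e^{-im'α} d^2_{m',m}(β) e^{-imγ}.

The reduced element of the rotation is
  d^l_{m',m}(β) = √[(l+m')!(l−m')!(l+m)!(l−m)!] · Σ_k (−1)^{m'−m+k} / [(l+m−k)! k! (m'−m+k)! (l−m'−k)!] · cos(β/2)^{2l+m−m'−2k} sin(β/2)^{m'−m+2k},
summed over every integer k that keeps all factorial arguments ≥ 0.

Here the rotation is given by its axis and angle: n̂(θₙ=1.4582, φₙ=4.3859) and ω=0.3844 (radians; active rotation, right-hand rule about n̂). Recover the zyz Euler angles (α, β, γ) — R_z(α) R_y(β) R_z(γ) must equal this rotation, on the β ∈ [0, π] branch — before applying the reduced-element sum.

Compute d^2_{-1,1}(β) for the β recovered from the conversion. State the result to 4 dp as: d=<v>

Axis–angle → zyz. n̂ = (sinθₙcosφₙ, sinθₙsinφₙ, cosθₙ) = (-0.318689, -0.941176, +0.112359), ω = 0.3844.
R = I cosω + sinω [n̂]ₓ + (1−cosω) n̂n̂ᵀ gives
  R = [+0.934435, -0.020246, -0.355557; +0.064023, +0.991667, +0.111792; +0.350331, -0.127226, +0.927945]
β = atan2(√(R₁₃²+R₂₃²), R₃₃) = 0.381936; α = atan2(R₂₃, R₁₃) mod 2π = 2.836965; γ = atan2(R₃₂, −R₃₁) mod 2π = 3.489943
d^2_{-1,1}(β=0.3819) via the finite sum:
Half-angle: c=0.981821, s=0.189809. N=√(1·6·6·1)=6.000000
The bounds max(0,m−m')=2 and min(l+m,l−m')=3 give 2 terms
  k=2: (−1)^0·6.0000/(2)·0.9818^2·0.1898^2 = +0.104189
  k=3: (−1)^1·6.0000/(6)·0.9818^0·0.1898^4 = -0.001298
d^2_{-1,1}(0.3819) = +0.104189 -0.001298 = +0.102891

d=0.1029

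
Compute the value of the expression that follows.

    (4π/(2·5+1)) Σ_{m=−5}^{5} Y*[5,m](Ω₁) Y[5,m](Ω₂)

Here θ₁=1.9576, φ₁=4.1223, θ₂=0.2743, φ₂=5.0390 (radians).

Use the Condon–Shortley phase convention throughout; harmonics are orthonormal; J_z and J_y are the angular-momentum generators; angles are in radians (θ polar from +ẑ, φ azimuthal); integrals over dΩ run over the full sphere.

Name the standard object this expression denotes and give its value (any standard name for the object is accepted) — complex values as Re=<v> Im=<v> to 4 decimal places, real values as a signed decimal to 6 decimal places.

Legendre polynomial (addition theorem), -0.316323

This sum is the spherical-harmonic addition theorem: it equals the Legendre polynomial P_l(cos γ) of the angle γ between the two directions.
Addition theorem: P_5(cos γ) = (4π/11) Σ_m Y*_{lm}(Ω₁) Y_{lm}(Ω₂), m = −5…5:
  term(m=-5) = (-0.000028, 0.000212)   from Y*(Ω₁)=(-0.060076, 0.310452), Y(Ω₂)=(0.000676, -0.000042)
  term(m=-4) = (0.002680, -0.001553)   from Y*(Ω₁)=(0.289202, 0.286805), Y(Ω₂)=(0.001987, -0.007342)
  term(m=-3) = (-0.003598, -0.001485)   from Y*(Ω₁)=(0.075611, -0.015286), Y(Ω₂)=(-0.041905, -0.028116)
  term(m=-2) = (-0.017380, -0.064657)   from Y*(Ω₁)=(-0.119654, 0.290579), Y(Ω₂)=(-0.169192, 0.129482)
  term(m=-1) = (-0.053785, 0.070153)   from Y*(Ω₁)=(0.093581, 0.139738), Y(Ω₂)=(0.168638, 0.497834)
  term(m=+0) = (-0.132672, -0.000000)   from Y*(Ω₁)=(-0.278581, -0.000000), Y(Ω₂)=(0.476241, 0.000000)
  term(m=+1) = (-0.053785, -0.070153)   from Y*(Ω₁)=(-0.093581, 0.139738), Y(Ω₂)=(-0.168638, 0.497834)
  term(m=+2) = (-0.017380, 0.064657)   from Y*(Ω₁)=(-0.119654, -0.290579), Y(Ω₂)=(-0.169192, -0.129482)
  term(m=+3) = (-0.003598, 0.001485)   from Y*(Ω₁)=(-0.075611, -0.015286), Y(Ω₂)=(0.041905, -0.028116)
  term(m=+4) = (0.002680, 0.001553)   from Y*(Ω₁)=(0.289202, -0.286805), Y(Ω₂)=(0.001987, 0.007342)
  term(m=+5) = (-0.000028, -0.000212)   from Y*(Ω₁)=(0.060076, 0.310452), Y(Ω₂)=(-0.000676, -0.000042)
Accumulated sum (-0.276894, -0.000000); after 4π/(2l+1) scaling, (-0.316323, -0.000000) ⇒ P_5 = -0.316323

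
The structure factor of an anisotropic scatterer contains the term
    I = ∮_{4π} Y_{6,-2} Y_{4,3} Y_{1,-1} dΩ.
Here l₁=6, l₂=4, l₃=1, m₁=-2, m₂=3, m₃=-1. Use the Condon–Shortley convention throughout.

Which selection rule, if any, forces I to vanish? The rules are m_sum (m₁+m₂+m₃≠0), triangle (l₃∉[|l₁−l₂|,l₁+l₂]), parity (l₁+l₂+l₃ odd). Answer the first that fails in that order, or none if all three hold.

azimuthal sum: -2 + 3 − 1 = 0  ✓
l₃ must lie in [2,10]; have l₃=1  ✗
L = 6 + 4 + 1 = 11 (odd)

triangle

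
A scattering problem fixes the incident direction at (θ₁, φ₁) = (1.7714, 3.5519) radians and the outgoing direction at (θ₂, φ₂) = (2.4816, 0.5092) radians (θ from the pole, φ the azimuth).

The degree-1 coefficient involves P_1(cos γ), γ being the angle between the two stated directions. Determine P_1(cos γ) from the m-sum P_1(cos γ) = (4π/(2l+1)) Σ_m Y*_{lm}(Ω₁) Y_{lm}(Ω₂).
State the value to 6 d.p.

-0.440465

Summing Y*_{l m}(θ₁,φ₁)·Y_{l m}(θ₂,φ₂) over m ∈ [−1, 1]; prefactor 4π/(2·1+1) = 4.188790:
  term(m=-1) = -0.071367+0.007081i   from Y*(Ω₁)=-0.310464-0.135051i, Y(Ω₂)=+0.184953-0.103261i
  term(m=+0) = +0.037580+0.000000i   from Y*(Ω₁)=-0.097359-0.000000i, Y(Ω₂)=-0.385994+0.000000i
  term(m=+1) = -0.071367-0.007081i   from Y*(Ω₁)=+0.310464-0.135051i, Y(Ω₂)=-0.184953-0.103261i
Accumulated sum -0.105153+0.000000i; after 4π/(2l+1) scaling, -0.440465+0.000000i ⇒ P_1 = -0.440465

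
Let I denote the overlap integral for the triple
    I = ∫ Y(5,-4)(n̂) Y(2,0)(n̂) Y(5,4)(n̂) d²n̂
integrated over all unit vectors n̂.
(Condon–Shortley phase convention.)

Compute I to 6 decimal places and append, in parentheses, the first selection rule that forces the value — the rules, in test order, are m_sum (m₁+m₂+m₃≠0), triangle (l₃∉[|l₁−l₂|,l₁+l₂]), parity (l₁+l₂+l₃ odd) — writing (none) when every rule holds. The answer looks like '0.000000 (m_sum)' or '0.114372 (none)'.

-0.097044 (none)

m-sum 0 ✓  L=12 even ✓  3≤5≤7 ✓
Π(2lᵢ+1) = 11×5×11 = 605
triangle coeff Δ(5,2,5) = 1/38610
Σ_t [0,2]: t=0:+1/2880 t=1:−1/576 t=2:+1/2880 = -1/960
(3j)²=10/429 [(5 2 5; 0 0 0)], sign=+1
Σ_t [1,2]: t=1:−1/40320 t=2:+1/20160 = 1/40320
(3j)²=6/715 [(5 2 5; -4 0 4)], sign=-1
⇒ 4πI² = 20/169
I = (-1)√(20/169/(4π)) = -0.09704356
No selection rule forces the value: the integral is nonzero (none).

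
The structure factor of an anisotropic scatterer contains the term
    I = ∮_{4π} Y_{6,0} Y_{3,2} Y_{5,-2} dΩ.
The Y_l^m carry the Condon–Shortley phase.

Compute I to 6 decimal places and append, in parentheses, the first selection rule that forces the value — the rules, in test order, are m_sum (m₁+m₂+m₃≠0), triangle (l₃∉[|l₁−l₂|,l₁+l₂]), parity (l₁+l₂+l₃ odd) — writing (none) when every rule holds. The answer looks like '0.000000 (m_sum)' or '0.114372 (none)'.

-0.165130 (none)

m-sum 0 ✓  L=14 even ✓  3≤5≤9 ✓
Π(2lᵢ+1) = 13×7×11 = 1001
triangle coeff Δ(6,3,5) = 1/675675
Σ_t [1,3]: t=1:−1/8640 t=2:+1/2304 t=3:−1/8640 = 7/34560
(3j)²=7/429 [(6 3 5; 0 0 0)], sign=-1
Σ_t [3,4]: t=3:−1/8640 t=4:+1/34560 = -1/11520
(3j)²=3/143 [(6 3 5; 0 2 -2)], sign=+1
⇒ 4πI² = 49/143
I = (-1)√(49/143/(4π)) = -0.16512966
No selection rule forces the value: the integral is nonzero (none).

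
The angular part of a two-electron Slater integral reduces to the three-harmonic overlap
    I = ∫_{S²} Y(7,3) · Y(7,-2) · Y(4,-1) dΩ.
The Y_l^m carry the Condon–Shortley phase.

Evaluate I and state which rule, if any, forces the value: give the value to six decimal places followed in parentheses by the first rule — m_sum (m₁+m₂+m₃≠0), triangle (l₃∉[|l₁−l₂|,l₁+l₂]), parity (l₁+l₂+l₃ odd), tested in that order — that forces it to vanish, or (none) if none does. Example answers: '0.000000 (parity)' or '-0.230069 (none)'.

Checks pass: Σm=0; 18 even; l₃=4∈[0,14].
(2·7+1)(2·7+1)(2·4+1) = 2025
Δ: 10! 4! 4! / 19! → 1/58198140
sum: t=3:−1/17418240 t=4:+1/622080 t=5:−1/230400 t=6:+1/622080 t=7:−1/17418240 = -1/806400
3j²(7 7 4; 0 0 0) = Δ·Π!·Σ² = 2268/230945  (sign -1)
sum: t=1:−1/52254720 t=2:+1/1935360 t=3:−1/725760 t=4:+1/2488320 = -5/10450944
3j²(7 7 4; 3 -2 -1) = Δ·Π!·Σ² = 31250/2909907  (sign +1)
combine: 4πI² = 2025·2268/230945·31250/2909907 = 455625000/2133423721
take √, sign -1: I = -0.13036478
No selection rule forces the value: the integral is nonzero (none).

-0.130365 (none)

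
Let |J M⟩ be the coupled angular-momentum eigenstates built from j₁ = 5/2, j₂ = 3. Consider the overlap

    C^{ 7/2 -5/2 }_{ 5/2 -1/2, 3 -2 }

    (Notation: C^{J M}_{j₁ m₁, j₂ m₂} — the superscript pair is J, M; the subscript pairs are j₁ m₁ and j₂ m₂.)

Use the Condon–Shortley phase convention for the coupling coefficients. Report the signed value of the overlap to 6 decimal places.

−√(2/63) ≈ -0.178174

j₁+j₂−J=2  J+j₁−j₂=3  J−j₁+j₂=4  j₁+j₂+J+1=10
(j₁±m₁, j₂±m₂, J±M) = (2,3,1,5,1,6)
P² = 4608/7
sum k=0..1:
  [0] +1/72 = 1/72
  [1] −1/48 = -1/48
S = -1/144
C² = P²·S² = 2/63 ; C = -0.178174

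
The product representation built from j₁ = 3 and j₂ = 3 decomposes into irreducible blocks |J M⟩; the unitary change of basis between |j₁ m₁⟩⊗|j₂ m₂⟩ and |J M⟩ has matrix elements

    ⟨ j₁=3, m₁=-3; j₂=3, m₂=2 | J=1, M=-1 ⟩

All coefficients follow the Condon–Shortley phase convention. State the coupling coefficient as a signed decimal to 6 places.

triangle: 5!×1!×1!/8! = 120/40320
(j±m)!: 0!×6!×5!×1!×0!×2! = 172800
prefactor² = (2J+1)×Δ×N² = 10800/7
  k=5: −1/(5!×0!×1!×0!×0!×1!) = -1/120
Σ = -1/120  ⇒  CG² = 10800/7×(-1/120)² = 3/28
CG = −√(3/28) = -0.327327

−√(3/28) ≈ -0.327327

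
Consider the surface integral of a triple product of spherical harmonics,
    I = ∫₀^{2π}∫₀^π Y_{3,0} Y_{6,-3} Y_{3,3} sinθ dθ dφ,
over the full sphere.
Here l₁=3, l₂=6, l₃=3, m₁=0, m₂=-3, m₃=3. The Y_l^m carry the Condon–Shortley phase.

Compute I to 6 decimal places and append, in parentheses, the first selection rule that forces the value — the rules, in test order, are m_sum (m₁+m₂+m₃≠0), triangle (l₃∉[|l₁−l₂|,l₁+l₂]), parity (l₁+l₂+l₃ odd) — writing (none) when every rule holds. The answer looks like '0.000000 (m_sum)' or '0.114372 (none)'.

-0.108647 (none)

Checks pass: Σm=0; 12 even; l₃=3∈[3,9].
(2·3+1)(2·6+1)(2·3+1) = 637
Δ: 6! 0! 6! / 13! → 1/12012
sum: t=3:−1/1296 = -1/1296
3j²(3 6 3; 0 0 0) = Δ·Π!·Σ² = 100/3003  (sign +1)
sum: t=3:−1/25920 = -1/25920
3j²(3 6 3; 0 -3 3) = Δ·Π!·Σ² = 1/143  (sign -1)
combine: 4πI² = 637·100/3003·1/143 = 700/4719
take √, sign -1: I = -0.10864734
No selection rule forces the value: the integral is nonzero (none).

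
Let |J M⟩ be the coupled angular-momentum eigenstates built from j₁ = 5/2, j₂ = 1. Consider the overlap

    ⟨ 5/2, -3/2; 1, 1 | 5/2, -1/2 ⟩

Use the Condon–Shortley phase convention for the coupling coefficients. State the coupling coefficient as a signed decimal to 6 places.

√[6·1!4!1!/7! · 1!4!2!0!2!3!] = √(576/35)
  +(−1)^1/∏(1,0,3,1,1,0)! = -1/6  (running -1/6)
⟨..|..⟩ = √(576/35)·(-1/6) = -0.676123

-0.676123  (= −√(16/35))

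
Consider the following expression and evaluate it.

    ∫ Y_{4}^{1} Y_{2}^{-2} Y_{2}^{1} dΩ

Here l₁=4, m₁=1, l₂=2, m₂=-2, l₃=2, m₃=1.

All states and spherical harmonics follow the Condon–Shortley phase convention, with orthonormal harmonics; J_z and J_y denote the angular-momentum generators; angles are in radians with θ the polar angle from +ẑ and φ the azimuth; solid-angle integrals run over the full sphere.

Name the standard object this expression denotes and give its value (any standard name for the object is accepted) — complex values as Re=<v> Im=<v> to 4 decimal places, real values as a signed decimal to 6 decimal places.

Gaunt coefficient, -0.090112

This is a Gaunt coefficient — the integral of a triple product of spherical harmonics over the sphere.
Rules hold: Σm=0, L=8 even, 2≤2≤6.
N = 9·5·5 = 225
Δ = 4!·4!·0!/9! = 1/630
Racah Σ t=2..2: t=2:+1/16 = 1/16
⇒ 3j(4 2 2; 0 0 0)² = 2/35, sgn +1
Racah Σ t=0..0: t=0:+1/144 = 1/144
⇒ 3j(4 2 2; 1 -2 1)² = 1/126, sgn -1
4πI² = N·(3j₀)²·(3jₘ)² = 5/49
I = -1·√(0.102041/4π) = -0.09011188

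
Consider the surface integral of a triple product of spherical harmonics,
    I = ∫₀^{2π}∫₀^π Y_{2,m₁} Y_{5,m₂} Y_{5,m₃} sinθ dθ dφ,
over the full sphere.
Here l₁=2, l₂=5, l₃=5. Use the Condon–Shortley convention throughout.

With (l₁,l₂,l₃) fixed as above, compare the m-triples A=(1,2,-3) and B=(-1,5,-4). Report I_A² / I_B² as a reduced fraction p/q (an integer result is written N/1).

Shared (l₁,l₂,l₃)=(2,5,5): N and (l;000)² cancel in I_A²/I_B².
A: Δ = 2!·2!·8!/13! = 1/38610; Racah Σ t=0..1: t=0:+1/10080 t=1:−1/2880 = -1/4032; ⇒ 3j(2 5 5; 1 2 -3)² = 10/429, sgn -1
B: Δ = 2!·2!·8!/13! = 1/38610; Racah Σ t=2..2: t=2:+1/80640 = 1/80640; ⇒ 3j(2 5 5; -1 5 -4)² = 9/286, sgn -1
I_A²/I_B² = (10/429)/(9/286) = 20/27

20/27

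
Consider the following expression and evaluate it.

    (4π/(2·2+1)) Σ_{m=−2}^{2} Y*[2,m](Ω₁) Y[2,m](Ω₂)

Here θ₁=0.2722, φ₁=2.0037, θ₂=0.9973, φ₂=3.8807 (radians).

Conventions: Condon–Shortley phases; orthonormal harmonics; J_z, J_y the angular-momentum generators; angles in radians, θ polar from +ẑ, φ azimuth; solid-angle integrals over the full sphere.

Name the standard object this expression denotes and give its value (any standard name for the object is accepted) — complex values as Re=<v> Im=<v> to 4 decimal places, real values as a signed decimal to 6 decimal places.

Legendre polynomial (addition theorem), -0.190119

This sum is the spherical-harmonic addition theorem: it equals the Legendre polynomial P_l(cos γ) of the angle γ between the two directions.
Summing Y*_{l m}(θ₁,φ₁)·Y_{l m}(θ₂,φ₂) over m ∈ [−2, 2]; prefactor 4π/(2·2+1) = 2.513274:
  term(m=-2) = (-0.006227, 0.004375)   from Y*(Ω₁)=(-0.018093, -0.021265), Y(Ω₂)=(0.025198, -0.271394)
  term(m=-1) = (-0.021233, -0.067162)   from Y*(Ω₁)=(-0.083924, 0.181599), Y(Ω₂)=(-0.260227, 0.237185)
  term(m=+0) = (-0.020725, 0.000000)   from Y*(Ω₁)=(0.562393, -0.000000), Y(Ω₂)=(-0.036852, 0.000000)
  term(m=+1) = (-0.021233, 0.067162)   from Y*(Ω₁)=(0.083924, 0.181599), Y(Ω₂)=(0.260227, 0.237185)
  term(m=+2) = (-0.006227, -0.004375)   from Y*(Ω₁)=(-0.018093, 0.021265), Y(Ω₂)=(0.025198, 0.271394)
Total Σ_m = (-0.075646, 0.000000). Multiply by 2.513274: (-0.190119, 0.000000). P_2(cos γ) = -0.190119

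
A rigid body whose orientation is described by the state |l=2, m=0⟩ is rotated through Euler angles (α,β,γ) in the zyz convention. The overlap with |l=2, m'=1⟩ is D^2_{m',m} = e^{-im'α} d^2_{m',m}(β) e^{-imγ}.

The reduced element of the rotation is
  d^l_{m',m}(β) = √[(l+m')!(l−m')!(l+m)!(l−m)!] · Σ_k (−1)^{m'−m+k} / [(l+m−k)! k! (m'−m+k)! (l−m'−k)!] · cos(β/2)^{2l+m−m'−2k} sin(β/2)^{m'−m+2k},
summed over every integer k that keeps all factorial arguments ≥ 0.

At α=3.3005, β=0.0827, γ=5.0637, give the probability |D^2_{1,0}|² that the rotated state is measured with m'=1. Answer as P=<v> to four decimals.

D^2_{1,0}(3.3005,0.0827,5.0637) = e^{-i·1·3.3005}·d^2_{1,0}(0.0827)·e^{-i·0·5.0637}. Compute d first:
c=cos(0.082700/2)=0.999145, s=sin(0.082700/2)=0.041338; N=√[6·1·2·2]=4.898979
k∈{0,1} keeps every argument non-negative
  k=0: (−1)^1·4.8990/(2)·0.9991^3·0.0413^1 = -0.100998
  k=1: (−1)^2·4.8990/(2)·0.9991^1·0.0413^3 = +0.000173
d^2_{1,0}(0.0827) = -0.100998 +0.000173 = -0.100825
|D^2_{1,0}|² = |d^2_{1,0}(β)|² = (-0.100825)² = 0.010166 (the z-rotation phases have unit modulus)

P=0.0102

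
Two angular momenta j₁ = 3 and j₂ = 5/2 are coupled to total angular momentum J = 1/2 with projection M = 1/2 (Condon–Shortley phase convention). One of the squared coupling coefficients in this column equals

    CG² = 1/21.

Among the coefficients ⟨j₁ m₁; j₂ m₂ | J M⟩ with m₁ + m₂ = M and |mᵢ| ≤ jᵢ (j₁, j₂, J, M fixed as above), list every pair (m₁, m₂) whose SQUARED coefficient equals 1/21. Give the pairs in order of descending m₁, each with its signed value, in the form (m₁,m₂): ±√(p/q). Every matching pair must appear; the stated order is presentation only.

Admissible pairs with m₁+m₂ = M = 1/2: (-2,5/2), (-1,3/2), (0,1/2), (1,-1/2), (2,-3/2), (3,-5/2)
  (m₁,m₂)=(3,-5/2): CG² = 2/7, CG = +√(2/7)
  (m₁,m₂)=(2,-3/2): CG² = 5/21, CG = −√(5/21)
  (m₁,m₂)=(1,-1/2): CG² = 4/21, CG = +√(4/21)
  (m₁,m₂)=(0,1/2): CG² = 1/7, CG = −√(1/7)
  (m₁,m₂)=(-1,3/2): CG² = 2/21, CG = +√(2/21)
  (m₁,m₂)=(-2,5/2): CG² = 1/21, CG = −√(1/21)   ← matches the target
Pairs with CG² = 1/21: (-2,5/2): −√(1/21)

(-2,5/2): −√(1/21)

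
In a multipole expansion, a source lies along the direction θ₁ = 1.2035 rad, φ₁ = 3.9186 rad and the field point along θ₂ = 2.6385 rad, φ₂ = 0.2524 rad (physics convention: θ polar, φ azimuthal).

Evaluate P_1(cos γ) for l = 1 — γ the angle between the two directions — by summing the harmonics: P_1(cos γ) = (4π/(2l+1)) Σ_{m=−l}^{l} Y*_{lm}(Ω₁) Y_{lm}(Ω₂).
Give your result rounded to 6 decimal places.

Addition theorem: P_1(cos γ) = (4π/3) Σ_m Y*_{lm}(Ω₁) Y_{lm}(Ω₂), m = −1…1:
  [-1]  conj(Y_{1,-1})(Ω₁) = -0.229912-0.226086i ; Y_{1,-1}(Ω₂) = +0.161298-0.041599i ; Δ = -0.046489-0.026903i
  [+0]  conj(Y_{1,0})(Ω₁) = +0.175454-0.000000i ; Y_{1,0}(Ω₂) = -0.428063+0.000000i ; Δ = -0.075105+0.000000i
  [+1]  conj(Y_{1,1})(Ω₁) = +0.229912-0.226086i ; Y_{1,1}(Ω₂) = -0.161298-0.041599i ; Δ = -0.046489+0.026903i
Σ over m = -0.168084+0.000000i; ×(4π/3) → -0.704067+0.000000i. Real part: -0.704067

-0.704067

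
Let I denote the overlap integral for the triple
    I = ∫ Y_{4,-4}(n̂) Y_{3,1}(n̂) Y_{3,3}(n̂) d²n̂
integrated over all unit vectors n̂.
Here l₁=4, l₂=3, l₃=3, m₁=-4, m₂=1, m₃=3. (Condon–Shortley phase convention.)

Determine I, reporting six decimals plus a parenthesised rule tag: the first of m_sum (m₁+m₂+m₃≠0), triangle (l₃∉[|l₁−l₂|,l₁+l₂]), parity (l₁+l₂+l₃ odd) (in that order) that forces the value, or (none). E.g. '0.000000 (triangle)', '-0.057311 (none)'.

-0.166198 (none)

m-sum 0 ✓  L=10 even ✓  1≤3≤7 ✓
Π(2lᵢ+1) = 9×7×7 = 441
triangle coeff Δ(4,3,3) = 1/34650
Σ_t [1,3]: t=1:−1/72 t=2:+1/16 t=3:−1/72 = 5/144
(3j)²=2/77 [(4 3 3; 0 0 0)], sign=-1
Σ_t [4,4]: t=4:+1/1152 = 1/1152
(3j)²=1/33 [(4 3 3; -4 1 3)], sign=+1
⇒ 4πI² = 42/121
I = (-1)√(42/121/(4π)) = -0.16619847
No selection rule forces the value: the integral is nonzero (none).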